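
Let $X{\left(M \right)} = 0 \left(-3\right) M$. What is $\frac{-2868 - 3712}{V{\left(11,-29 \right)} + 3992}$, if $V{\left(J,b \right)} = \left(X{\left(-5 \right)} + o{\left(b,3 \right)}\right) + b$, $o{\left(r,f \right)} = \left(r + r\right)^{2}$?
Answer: $- \frac{6580}{7327} \approx -0.89805$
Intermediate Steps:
$o{\left(r,f \right)} = 4 r^{2}$ ($o{\left(r,f \right)} = \left(2 r\right)^{2} = 4 r^{2}$)
$X{\left(M \right)} = 0$ ($X{\left(M \right)} = 0 M = 0$)
$V{\left(J,b \right)} = b + 4 b^{2}$ ($V{\left(J,b \right)} = \left(0 + 4 b^{2}\right) + b = 4 b^{2} + b = b + 4 b^{2}$)
$\frac{-2868 - 3712}{V{\left(11,-29 \right)} + 3992} = \frac{-2868 - 3712}{- 29 \left(1 + 4 \left(-29\right)\right) + 3992} = - \frac{6580}{- 29 \left(1 - 116\right) + 3992} = - \frac{6580}{\left(-29\right) \left(-115\right) + 3992} = - \frac{6580}{3335 + 3992} = - \frac{6580}{7327}$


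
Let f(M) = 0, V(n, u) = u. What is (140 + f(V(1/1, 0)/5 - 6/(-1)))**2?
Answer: 19600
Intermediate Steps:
(140 + f(V(1/1, 0)/5 - 6/(-1)))**2 = (140 + 0)**2 = 140**2 = 19600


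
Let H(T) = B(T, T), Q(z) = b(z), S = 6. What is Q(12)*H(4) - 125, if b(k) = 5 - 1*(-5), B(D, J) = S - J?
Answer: -105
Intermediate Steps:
B(D, J) = 6 - J
b(k) = 10 (b(k) = 5 + 5 = 10)
Q(z) = 10
H(T) = 6 - T
Q(12)*H(4) - 125 = 10*(6 - 1*4) - 125 = 10*(6 - 4) - 125 = 10*2 - 125 = 20 - 125 = -105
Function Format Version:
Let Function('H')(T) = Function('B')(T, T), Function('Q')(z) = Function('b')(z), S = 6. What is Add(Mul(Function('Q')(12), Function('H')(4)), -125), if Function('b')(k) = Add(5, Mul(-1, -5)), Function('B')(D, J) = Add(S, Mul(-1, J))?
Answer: -105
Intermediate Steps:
Function('B')(D, J) = Add(6, Mul(-1, J))
Function('b')(k) = 10 (Function('b')(k) = Add(5, 5) = 10)
Function('Q')(z) = 10
Function('H')(T) = Add(6, Mul(-1, T))
Add(Mul(Function('Q')(12), Function('H')(4)), -125) = Add(Mul(10, Add(6, Mul(-1, 4))), -125) = Add(Mul(10, Add(6, -4)), -125) = Add(Mul(10, 2), -125) = Add(20, -125) = -105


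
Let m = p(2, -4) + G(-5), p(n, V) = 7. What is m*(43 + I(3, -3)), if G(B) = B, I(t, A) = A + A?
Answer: 74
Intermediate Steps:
I(t, A) = 2*A
m = 2 (m = 7 - 5 = 2)
m*(43 + I(3, -3)) = 2*(43 + 2*(-3)) = 2*(43 - 6) = 2*37 = 74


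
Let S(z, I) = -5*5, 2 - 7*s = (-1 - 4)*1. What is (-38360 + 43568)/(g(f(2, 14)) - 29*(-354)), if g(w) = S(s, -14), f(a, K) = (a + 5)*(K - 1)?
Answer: 744/1463 ≈ 0.50854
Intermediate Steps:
s = 1 (s = 2/7 - (-1 - 4)/7 = 2/7 - (-5)/7 = 2/7 - ⅐*(-5) = 2/7 + 5/7 = 1)
S(z, I) = -25
f(a, K) = (-1 + K)*(5 + a) (f(a, K) = (5 + a)*(-1 + K) = (-1 + K)*(5 + a))
g(w) = -25
(-38360 + 43568)/(g(f(2, 14)) - 29*(-354)) = (-38360 + 43568)/(-25 - 29*(-354)) = 5208/(-25 + 10266) = 5208/10241 = 5208*(1/10241) = 744/1463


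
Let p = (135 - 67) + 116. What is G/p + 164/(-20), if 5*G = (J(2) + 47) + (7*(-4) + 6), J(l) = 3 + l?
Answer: -3757/460 ≈ -8.1674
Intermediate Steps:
G = 6 (G = (((3 + 2) + 47) + (7*(-4) + 6))/5 = ((5 + 47) + (-28 + 6))/5 = (52 - 22)/5 = (⅕)*30 = 6)
p = 184 (p = 68 + 116 = 184)
G/p + 164/(-20) = 6/184 + 164/(-20) = 6*(1/184) + 164*(-1/20) = 3/92 - 41/5 = -3757/460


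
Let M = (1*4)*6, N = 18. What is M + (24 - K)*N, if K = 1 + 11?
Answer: 240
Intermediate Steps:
K = 12
M = 24 (M = 4*6 = 24)
M + (24 - K)*N = 24 + (24 - 1*12)*18 = 24 + (24 - 12)*18 = 24 + 12*18 = 24 + 216 = 240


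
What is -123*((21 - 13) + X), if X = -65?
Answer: 7011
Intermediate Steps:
-123*((21 - 13) + X) = -123*((21 - 13) - 65) = -123*(8 - 65) = -123*(-57) = 7011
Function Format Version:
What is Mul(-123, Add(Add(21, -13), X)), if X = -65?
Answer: 7011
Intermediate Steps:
Mul(-123, Add(Add(21, -13), X)) = Mul(-123, Add(Add(21, -13), -65)) = Mul(-123, Add(8, -65)) = Mul(-123, -57) = 7011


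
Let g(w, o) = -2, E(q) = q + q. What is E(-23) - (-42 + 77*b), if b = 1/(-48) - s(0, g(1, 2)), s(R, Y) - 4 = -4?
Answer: -115/48 ≈ -2.3958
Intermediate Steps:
E(q) = 2*q
s(R, Y) = 0 (s(R, Y) = 4 - 4 = 0)
b = -1/48 (b = 1/(-48) - 1*0 = -1/48 + 0 = -1/48 ≈ -0.020833)
E(-23) - (-42 + 77*b) = 2*(-23) - (-42 + 77*(-1/48)) = -46 - (-42 - 77/48) = -46 - 1*(-2093/48) = -46 + 2093/48 = -115/48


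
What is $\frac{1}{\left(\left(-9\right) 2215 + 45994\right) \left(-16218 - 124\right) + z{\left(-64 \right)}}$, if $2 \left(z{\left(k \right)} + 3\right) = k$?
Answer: $- \frac{1}{425856213} \approx -2.3482 \cdot 10^{-9}$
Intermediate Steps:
$z{\left(k \right)} = -3 + \frac{k}{2}$
$\frac{1}{\left(\left(-9\right) 2215 + 45994\right) \left(-16218 - 124\right) + z{\left(-64 \right)}} = \frac{1}{\left(\left(-9\right) 2215 + 45994\right) \left(-16218 - 124\right) + \left(-3 + \frac{1}{2} \left(-64\right)\right)} = \frac{1}{\left(-19935 + 45994\right) \left(-16342\right) - 35} = \frac{1}{26059 \left(-16342\right) - 35} = \frac{1}{-425856178 - 35} = \frac{1}{-425856213} = - \frac{1}{425856213}$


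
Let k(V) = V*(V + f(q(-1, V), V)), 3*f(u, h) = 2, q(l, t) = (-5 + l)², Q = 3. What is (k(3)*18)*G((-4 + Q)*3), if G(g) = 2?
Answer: 396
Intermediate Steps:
f(u, h) = ⅔ (f(u, h) = (⅓)*2 = ⅔)
k(V) = V*(⅔ + V) (k(V) = V*(V + ⅔) = V*(⅔ + V))
(k(3)*18)*G((-4 + Q)*3) = (((⅓)*3*(2 + 3*3))*18)*2 = (((⅓)*3*(2 + 9))*18)*2 = (((⅓)*3*11)*18)*2 = (11*18)*2 = 198*2 = 396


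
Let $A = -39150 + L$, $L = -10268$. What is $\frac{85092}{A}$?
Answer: $- \frac{42546}{24709} \approx -1.7219$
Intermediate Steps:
$A = -49418$ ($A = -39150 - 10268 = -49418$)
$\frac{85092}{A} = \frac{85092}{-49418} = 85092 \left(- \frac{1}{49418}\right) = - \frac{42546}{24709}$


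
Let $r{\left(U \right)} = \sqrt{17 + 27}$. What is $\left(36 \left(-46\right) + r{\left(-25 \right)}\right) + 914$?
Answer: $-742 + 2 \sqrt{11} \approx -735.37$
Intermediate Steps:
$r{\left(U \right)} = 2 \sqrt{11}$ ($r{\left(U \right)} = \sqrt{44} = 2 \sqrt{11}$)
$\left(36 \left(-46\right) + r{\left(-25 \right)}\right) + 914 = \left(36 \left(-46\right) + 2 \sqrt{11}\right) + 914 = \left(-1656 + 2 \sqrt{11}\right) + 914 = -742 + 2 \sqrt{11}$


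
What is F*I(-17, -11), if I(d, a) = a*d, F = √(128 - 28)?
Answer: 1870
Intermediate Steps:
F = 10 (F = √100 = 10)
F*I(-17, -11) = 10*(-11*(-17)) = 10*187 = 1870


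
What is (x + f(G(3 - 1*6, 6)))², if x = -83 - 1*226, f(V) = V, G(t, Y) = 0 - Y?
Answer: 99225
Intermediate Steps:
G(t, Y) = -Y
x = -309 (x = -83 - 226 = -309)
(x + f(G(3 - 1*6, 6)))² = (-309 - 1*6)² = (-309 - 6)² = (-315)² = 99225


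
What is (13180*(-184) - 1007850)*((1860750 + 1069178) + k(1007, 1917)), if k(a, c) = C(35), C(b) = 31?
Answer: -10058461348230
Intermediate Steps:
k(a, c) = 31
(13180*(-184) - 1007850)*((1860750 + 1069178) + k(1007, 1917)) = (13180*(-184) - 1007850)*((1860750 + 1069178) + 31) = (-2425120 - 1007850)*(2929928 + 31) = -3432970*2929959 = -10058461348230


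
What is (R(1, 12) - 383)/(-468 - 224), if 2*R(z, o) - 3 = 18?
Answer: 745/1384 ≈ 0.53829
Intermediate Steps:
R(z, o) = 21/2 (R(z, o) = 3/2 + (½)*18 = 3/2 + 9 = 21/2)
(R(1, 12) - 383)/(-468 - 224) = (21/2 - 383)/(-468 - 224) = -745/2/(-692) = -745/2*(-1/692) = 745/1384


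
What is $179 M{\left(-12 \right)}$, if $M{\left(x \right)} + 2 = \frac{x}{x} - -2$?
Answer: $179$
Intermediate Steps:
$M{\left(x \right)} = 1$ ($M{\left(x \right)} = -2 + \left(\frac{x}{x} - -2\right) = -2 + \left(1 + 2\right) = -2 + 3 = 1$)
$179 M{\left(-12 \right)} = 179 \cdot 1 = 179$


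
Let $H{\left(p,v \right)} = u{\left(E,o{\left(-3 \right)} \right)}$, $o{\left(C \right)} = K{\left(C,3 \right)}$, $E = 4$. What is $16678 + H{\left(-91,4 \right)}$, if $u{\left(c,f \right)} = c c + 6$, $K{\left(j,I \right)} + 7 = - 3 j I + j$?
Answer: $16700$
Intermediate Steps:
$K{\left(j,I \right)} = -7 + j - 3 I j$ ($K{\left(j,I \right)} = -7 + \left(- 3 j I + j\right) = -7 - \left(- j + 3 I j\right) = -7 + j - 3 I j$)
$o{\left(C \right)} = -7 - 8 C$ ($o{\left(C \right)} = -7 + C - 9 C = -7 - 8 C$)
$u{\left(c,f \right)} = 6 + c^{2}$ ($u{\left(c,f \right)} = c^{2} + 6 = 6 + c^{2}$)
$H{\left(p,v \right)} = 22$ ($H{\left(p,v \right)} = 6 + 4^{2} = 6 + 16 = 22$)
$16678 + H{\left(-91,4 \right)} = 16678 + 22 = 16700$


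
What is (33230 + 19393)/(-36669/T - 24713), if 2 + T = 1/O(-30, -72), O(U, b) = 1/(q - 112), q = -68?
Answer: -9577386/4461097 ≈ -2.1469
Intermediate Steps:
O(U, b) = -1/180 (O(U, b) = 1/(-68 - 112) = 1/(-180) = -1/180)
T = -182 (T = -2 + 1/(-1/180) = -2 - 180 = -182)
(33230 + 19393)/(-36669/T - 24713) = (33230 + 19393)/(-36669/(-182) - 24713) = 52623/(-36669*(-1/182) - 24713) = 52623/(36669/182 - 24713) = 52623/(-4461097/182) = 52623*(-182/4461097) = -9577386/4461097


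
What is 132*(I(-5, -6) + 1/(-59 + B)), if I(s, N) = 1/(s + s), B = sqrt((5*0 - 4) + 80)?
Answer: -17578/1135 - 88*sqrt(19)/1135 ≈ -15.825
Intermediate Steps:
B = 2*sqrt(19) (B = sqrt((0 - 4) + 80) = sqrt(-4 + 80) = sqrt(76) = 2*sqrt(19) ≈ 8.7178)
I(s, N) = 1/(2*s)
132*(I(-5, -6) + 1/(-59 + B)) = 132*((1/2)/(-5) + 1/(-59 + 2*sqrt(19))) = 132*((1/2)*(-1/5) + 1/(-59 + 2*sqrt(19))) = 132*(-1/10 + 1/(-59 + 2*sqrt(19))) = -66/5 + 132/(-59 + 2*sqrt(19))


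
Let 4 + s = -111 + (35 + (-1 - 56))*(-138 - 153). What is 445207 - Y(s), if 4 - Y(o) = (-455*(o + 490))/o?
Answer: 2795907726/6287 ≈ 4.4471e+5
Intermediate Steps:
s = 6287 (s = -4 + (-111 + (35 + (-1 - 56))*(-138 - 153)) = -4 + (-111 + (35 - 57)*(-291)) = -4 + (-111 - 22*(-291)) = -4 + (-111 + 6402) = -4 + 6291 = 6287)
Y(o) = 4 - (-222950 - 455*o)/o (Y(o) = 4 - (-455*(o + 490))/o = 4 - (-455*(490 + o))/o = 4 - (-222950 - 455*o)/o)
445207 - Y(s) = 445207 - (459 + 222950/6287) = 445207 - 1*3108683/6287 = 445207 - 3108683/6287 = 2795907726/6287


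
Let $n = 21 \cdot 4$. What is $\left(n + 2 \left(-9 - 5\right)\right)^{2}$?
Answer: $3136$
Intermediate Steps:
$n = 84$
$\left(n + 2 \left(-9 - 5\right)\right)^{2} = \left(84 + 2 \left(-9 - 5\right)\right)^{2} = \left(84 + 2 \left(-14\right)\right)^{2} = \left(84 - 28\right)^{2} = 56^{2} = 3136$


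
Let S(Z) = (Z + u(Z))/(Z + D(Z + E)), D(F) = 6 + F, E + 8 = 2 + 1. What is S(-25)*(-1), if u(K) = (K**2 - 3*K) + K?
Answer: 650/49 ≈ 13.265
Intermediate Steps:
u(K) = K**2 - 2*K
E = -5 (E = -8 + (2 + 1) = -8 + 3 = -5)
S(Z) = (Z + Z*(-2 + Z))/(1 + 2*Z) (S(Z) = (Z + Z*(-2 + Z))/(Z + (6 + (Z - 5))) = (Z + Z*(-2 + Z))/(Z + (6 + (-5 + Z))) = (Z + Z*(-2 + Z))/(Z + (1 + Z)) = (Z + Z*(-2 + Z))/(1 + 2*Z))
S(-25)*(-1) = -25*(-1 - 25)/(1 + 2*(-25))*(-1) = -25*(-26)/(1 - 50)*(-1) = -25*(-26)/(-49)*(-1) = -25*(-1/49)*(-26)*(-1) = -650/49*(-1) = 650/49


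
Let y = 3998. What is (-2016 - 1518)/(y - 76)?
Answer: -1767/1961 ≈ -0.90107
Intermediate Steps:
(-2016 - 1518)/(y - 76) = (-2016 - 1518)/(3998 - 76) = -3534/3922 = -3534*1/3922 = -1767/1961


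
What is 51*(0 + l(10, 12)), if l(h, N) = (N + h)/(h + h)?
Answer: 561/10 ≈ 56.100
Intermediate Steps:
l(h, N) = (N + h)/(2*h) (l(h, N) = (N + h)/((2*h)) = (N + h)*(1/(2*h)) = (N + h)/(2*h))
51*(0 + l(10, 12)) = 51*(0 + (½)*(12 + 10)/10) = 51*(0 + (½)*(⅒)*22) = 51*(0 + 11/10) = 51*(11/10) = 561/10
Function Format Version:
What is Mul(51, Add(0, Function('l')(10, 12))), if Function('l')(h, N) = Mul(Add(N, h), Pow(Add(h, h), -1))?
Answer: Rational(561, 10) ≈ 56.100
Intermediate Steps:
Function('l')(h, N) = Mul(Rational(1, 2), Pow(h, -1), Add(N, h)) (Function('l')(h, N) = Mul(Add(N, h), Pow(Mul(2, h), -1)) = Mul(Add(N, h), Mul(Rational(1, 2), Pow(h, -1))) = Mul(Rational(1, 2), Pow(h, -1), Add(N, h)))
Mul(51, Add(0, Function('l')(10, 12))) = Mul(51, Add(0, Mul(Rational(1, 2), Pow(10, -1), Add(12, 10)))) = Mul(51, Add(0, Mul(Rational(1, 2), Rational(1, 10), 22))) = Mul(51, Add(0, Rational(11, 10))) = Mul(51, Rational(11, 10)) = Rational(561, 10)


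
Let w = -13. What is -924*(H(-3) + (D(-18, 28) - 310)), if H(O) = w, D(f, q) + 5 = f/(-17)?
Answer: 5135592/17 ≈ 3.0209e+5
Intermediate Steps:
D(f, q) = -5 - f/17 (D(f, q) = -5 + f/(-17) = -5 + f*(-1/17) = -5 - f/17)
H(O) = -13
-924*(H(-3) + (D(-18, 28) - 310)) = -924*(-13 + ((-5 - 1/17*(-18)) - 310)) = -924*(-13 + ((-5 + 18/17) - 310)) = -924*(-13 + (-67/17 - 310)) = -924*(-13 - 5337/17) = -924*(-5558/17) = 5135592/17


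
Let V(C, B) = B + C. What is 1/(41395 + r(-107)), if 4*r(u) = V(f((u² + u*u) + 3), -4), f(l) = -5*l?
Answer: 4/51071 ≈ 7.8322e-5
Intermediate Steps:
r(u) = -19/4 - 5*u²/2 (r(u) = (-4 - 5*((u² + u*u) + 3))/4 = (-4 - 5*((u² + u²) + 3))/4 = (-4 - 5*(2*u² + 3))/4 = (-4 - 5*(3 + 2*u²))/4 = (-4 + (-15 - 10*u²))/4 = (-19 - 10*u²)/4 = -19/4 - 5*u²/2)
1/(41395 + r(-107)) = 1/(41395 + (-19/4 - 5/2*(-107)²)) = 1/(41395 + (-19/4 - 5/2*11449)) = 1/(41395 + (-19/4 - 57245/2)) = 1/(41395 - 114509/4) = 1/(51071/4) = 4/51071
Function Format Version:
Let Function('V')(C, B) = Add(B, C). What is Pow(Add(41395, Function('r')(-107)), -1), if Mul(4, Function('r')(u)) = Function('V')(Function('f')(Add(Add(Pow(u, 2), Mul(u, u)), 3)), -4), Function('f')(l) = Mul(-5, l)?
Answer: Rational(4, 51071) ≈ 7.8322e-5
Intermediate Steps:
Function('r')(u) = Add(Rational(-19, 4), Mul(Rational(-5, 2), Pow(u, 2))) (Function('r')(u) = Mul(Rational(1, 4), Add(-4, Mul(-5, Add(Add(Pow(u, 2), Mul(u, u)), 3)))) = Mul(Rational(1, 4), Add(-4, Mul(-5, Add(Add(Pow(u, 2), Pow(u, 2)), 3)))) = Mul(Rational(1, 4), Add(-4, Mul(-5, Add(Mul(2, Pow(u, 2)), 3)))) = Mul(Rational(1, 4), Add(-4, Mul(-5, Add(3, Mul(2, Pow(u, 2)))))) = Mul(Rational(1, 4), Add(-4, Add(-15, Mul(-10, Pow(u, 2))))) = Mul(Rational(1, 4), Add(-19, Mul(-10, Pow(u, 2)))) = Add(Rational(-19, 4), Mul(Rational(-5, 2), Pow(u, 2))))
Pow(Add(41395, Function('r')(-107)), -1) = Pow(Add(41395, Add(Rational(-19, 4), Mul(Rational(-5, 2), Pow(-107, 2)))), -1) = Pow(Add(41395, Add(Rational(-19, 4), Mul(Rational(-5, 2), 11449))), -1) = Pow(Add(41395, Add(Rational(-19, 4), Rational(-57245, 2))), -1) = Pow(Add(41395, Rational(-114509, 4)), -1) = Pow(Rational(51071, 4), -1) = Rational(4, 51071)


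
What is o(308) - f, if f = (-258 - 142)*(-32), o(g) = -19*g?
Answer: -18652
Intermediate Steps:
f = 12800 (f = -400*(-32) = 12800)
o(308) - f = -19*308 - 1*12800 = -5852 - 12800 = -18652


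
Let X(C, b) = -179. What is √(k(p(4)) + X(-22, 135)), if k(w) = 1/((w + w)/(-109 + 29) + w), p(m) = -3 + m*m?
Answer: I*√272139/39 ≈ 13.376*I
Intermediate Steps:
p(m) = -3 + m²
k(w) = 40/(39*w) (k(w) = 1/((2*w)/(-80) + w) = 1/((2*w)*(-1/80) + w) = 1/(-w/40 + w) = 1/(39*w/40) = 40/(39*w))
√(k(p(4)) + X(-22, 135)) = √(40/(39*(-3 + 4²)) - 179) = √(40/(39*(-3 + 16)) - 179) = √((40/39)/13 - 179) = √((40/39)*(1/13) - 179) = √(40/507 - 179) = √(-90713/507) = I*√272139/39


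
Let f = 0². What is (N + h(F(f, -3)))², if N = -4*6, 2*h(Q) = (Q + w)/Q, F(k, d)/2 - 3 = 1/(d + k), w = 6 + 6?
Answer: 32041/64 ≈ 500.64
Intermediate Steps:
w = 12
f = 0
F(k, d) = 6 + 2/(d + k)
h(Q) = (12 + Q)/(2*Q) (h(Q) = ((Q + 12)/Q)/2 = ((12 + Q)/Q)/2 = (12 + Q)/(2*Q))
N = -24
(N + h(F(f, -3)))² = (-24 + (12 + 2*(1 + 3*(-3) + 3*0)/(-3 + 0))/(2*((2*(1 + 3*(-3) + 3*0)/(-3 + 0)))))² = (-24 + (12 + 2*(1 - 9 + 0)/(-3))/(2*((2*(1 - 9 + 0)/(-3)))))² = (-24 + (12 + 2*(-⅓)*(-8))/(2*((2*(-⅓)*(-8)))))² = (-24 + (12 + 16/3)/(2*(16/3)))² = (-24 + (½)*(3/16)*(52/3))² = (-24 + 13/8)² = (-179/8)² = 32041/64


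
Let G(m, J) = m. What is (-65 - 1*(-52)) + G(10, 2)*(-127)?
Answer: -1283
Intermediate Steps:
(-65 - 1*(-52)) + G(10, 2)*(-127) = (-65 - 1*(-52)) + 10*(-127) = (-65 + 52) - 1270 = -13 - 1270 = -1283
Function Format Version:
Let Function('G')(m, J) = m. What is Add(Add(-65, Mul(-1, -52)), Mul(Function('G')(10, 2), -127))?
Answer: -1283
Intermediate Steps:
Add(Add(-65, Mul(-1, -52)), Mul(Function('G')(10, 2), -127)) = Add(Add(-65, Mul(-1, -52)), Mul(10, -127)) = Add(Add(-65, 52), -1270) = Add(-13, -1270) = -1283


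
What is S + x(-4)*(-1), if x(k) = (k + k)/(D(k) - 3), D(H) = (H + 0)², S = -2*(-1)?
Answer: 34/13 ≈ 2.6154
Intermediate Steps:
S = 2
D(H) = H²
x(k) = 2*k/(-3 + k²) (x(k) = (k + k)/(k² - 3) = (2*k)/(-3 + k²) = 2*k/(-3 + k²))
S + x(-4)*(-1) = 2 + (2*(-4)/(-3 + (-4)²))*(-1) = 2 + (2*(-4)/(-3 + 16))*(-1) = 2 + (2*(-4)/13)*(-1) = 2 + (2*(-4)*(1/13))*(-1) = 2 - 8/13*(-1) = 2 + 8/13 = 34/13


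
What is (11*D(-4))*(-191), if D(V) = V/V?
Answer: -2101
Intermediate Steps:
D(V) = 1
(11*D(-4))*(-191) = (11*1)*(-191) = 11*(-191) = -2101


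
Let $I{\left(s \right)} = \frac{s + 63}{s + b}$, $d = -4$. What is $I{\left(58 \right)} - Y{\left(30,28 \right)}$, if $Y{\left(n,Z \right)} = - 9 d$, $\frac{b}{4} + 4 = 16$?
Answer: $- \frac{3695}{106} \approx -34.859$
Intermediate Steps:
$b = 48$ ($b = -16 + 4 \cdot 16 = -16 + 64 = 48$)
$I{\left(s \right)} = \frac{63 + s}{48 + s}$ ($I{\left(s \right)} = \frac{s + 63}{s + 48} = \frac{63 + s}{48 + s}$)
$Y{\left(n,Z \right)} = 36$ ($Y{\left(n,Z \right)} = \left(-9\right) \left(-4\right) = 36$)
$I{\left(58 \right)} - Y{\left(30,28 \right)} = \frac{63 + 58}{48 + 58} - 36 = \frac{1}{106} \cdot 121 - 36 = \frac{121}{106} - 36 = - \frac{3695}{106}$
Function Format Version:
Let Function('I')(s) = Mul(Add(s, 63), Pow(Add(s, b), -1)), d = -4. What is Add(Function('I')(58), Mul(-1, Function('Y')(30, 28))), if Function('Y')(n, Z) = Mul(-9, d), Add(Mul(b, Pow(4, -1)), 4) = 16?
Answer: Rational(-3695, 106) ≈ -34.859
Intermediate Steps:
b = 48 (b = Add(-16, Mul(4, 16)) = Add(-16, 64) = 48)
Function('I')(s) = Mul(Pow(Add(48, s), -1), Add(63, s)) (Function('I')(s) = Mul(Add(s, 63), Pow(Add(s, 48), -1)) = Mul(Add(63, s), Pow(Add(48, s), -1)) = Mul(Pow(Add(48, s), -1), Add(63, s)))
Function('Y')(n, Z) = 36 (Function('Y')(n, Z) = Mul(-9, -4) = 36)
Add(Function('I')(58), Mul(-1, Function('Y')(30, 28))) = Add(Mul(Pow(Add(48, 58), -1), Add(63, 58)), Mul(-1, 36)) = Add(Mul(Pow(106, -1), 121), -36) = Add(Mul(Rational(1, 106), 121), -36) = Add(Rational(121, 106), -36) = Rational(-3695, 106)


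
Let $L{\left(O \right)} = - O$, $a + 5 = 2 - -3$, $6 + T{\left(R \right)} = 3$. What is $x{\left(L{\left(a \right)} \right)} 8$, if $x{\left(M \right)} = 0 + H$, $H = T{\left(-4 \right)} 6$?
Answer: $-144$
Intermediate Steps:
$T{\left(R \right)} = -3$ ($T{\left(R \right)} = -6 + 3 = -3$)
$a = 0$ ($a = -5 + \left(2 - -3\right) = -5 + \left(2 + 3\right) = -5 + 5 = 0$)
$H = -18$ ($H = \left(-3\right) 6 = -18$)
$x{\left(M \right)} = -18$ ($x{\left(M \right)} = 0 - 18 = -18$)
$x{\left(L{\left(a \right)} \right)} 8 = \left(-18\right) 8 = -144$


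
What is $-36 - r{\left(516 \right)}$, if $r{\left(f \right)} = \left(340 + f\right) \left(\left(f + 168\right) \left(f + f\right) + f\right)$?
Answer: $-604681860$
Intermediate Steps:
$r{\left(f \right)} = \left(340 + f\right) \left(f + 2 f \left(168 + f\right)\right)$ ($r{\left(f \right)} = \left(340 + f\right) \left(\left(168 + f\right) 2 f + f\right) = \left(340 + f\right) \left(2 f \left(168 + f\right) + f\right) = \left(340 + f\right) \left(f + 2 f \left(168 + f\right)\right)$)
$-36 - r{\left(516 \right)} = -36 - 516 \left(114580 + 2 \cdot 516^{2} + 1017 \cdot 516\right) = -36 - 516 \left(114580 + 2 \cdot 266256 + 524772\right) = -36 - 516 \left(114580 + 532512 + 524772\right) = -36 - 516 \cdot 1171864 = -36 - 604681824 = -604681860$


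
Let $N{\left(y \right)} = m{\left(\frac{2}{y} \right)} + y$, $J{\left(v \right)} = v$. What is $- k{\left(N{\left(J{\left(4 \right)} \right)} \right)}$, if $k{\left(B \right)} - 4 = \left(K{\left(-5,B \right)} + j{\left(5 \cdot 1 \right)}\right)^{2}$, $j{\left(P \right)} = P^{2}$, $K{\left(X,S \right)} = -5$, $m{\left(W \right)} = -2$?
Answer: $-404$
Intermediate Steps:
$N{\left(y \right)} = -2 + y$
$k{\left(B \right)} = 404$ ($k{\left(B \right)} = 4 + \left(-5 + \left(5 \cdot 1\right)^{2}\right)^{2} = 4 + \left(-5 + 5^{2}\right)^{2} = 4 + \left(-5 + 25\right)^{2} = 4 + 20^{2} = 4 + 400 = 404$)
$- k{\left(N{\left(J{\left(4 \right)} \right)} \right)} = \left(-1\right) 404 = -404$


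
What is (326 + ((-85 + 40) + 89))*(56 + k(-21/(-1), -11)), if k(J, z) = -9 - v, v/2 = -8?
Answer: 23310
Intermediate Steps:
v = -16 (v = 2*(-8) = -16)
k(J, z) = 7 (k(J, z) = -9 - 1*(-16) = -9 + 16 = 7)
(326 + ((-85 + 40) + 89))*(56 + k(-21/(-1), -11)) = (326 + ((-85 + 40) + 89))*(56 + 7) = (326 + (-45 + 89))*63 = (326 + 44)*63 = 370*63 = 23310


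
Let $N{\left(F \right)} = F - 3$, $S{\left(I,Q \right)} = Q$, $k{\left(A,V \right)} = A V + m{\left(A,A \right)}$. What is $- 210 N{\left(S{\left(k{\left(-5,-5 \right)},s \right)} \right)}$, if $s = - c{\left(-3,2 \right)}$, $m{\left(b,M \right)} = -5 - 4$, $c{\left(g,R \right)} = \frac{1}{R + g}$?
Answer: $420$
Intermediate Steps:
$m{\left(b,M \right)} = -9$ ($m{\left(b,M \right)} = -5 - 4 = -9$)
$s = 1$ ($s = - \frac{1}{2 - 3} = - \frac{1}{-1} = \left(-1\right) \left(-1\right) = 1$)
$k{\left(A,V \right)} = -9 + A V$ ($k{\left(A,V \right)} = A V - 9 = -9 + A V$)
$N{\left(F \right)} = -3 + F$
$- 210 N{\left(S{\left(k{\left(-5,-5 \right)},s \right)} \right)} = - 210 \left(-3 + 1\right) = \left(-210\right) \left(-2\right) = 420$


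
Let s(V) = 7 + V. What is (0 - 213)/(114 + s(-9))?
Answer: -213/112 ≈ -1.9018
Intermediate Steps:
(0 - 213)/(114 + s(-9)) = (0 - 213)/(114 + (7 - 9)) = -213/(114 - 2) = -213/112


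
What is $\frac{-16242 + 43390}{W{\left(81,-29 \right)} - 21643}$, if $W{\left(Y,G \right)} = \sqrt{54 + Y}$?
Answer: $- \frac{26707462}{21291787} - \frac{3702 \sqrt{15}}{21291787} \approx -1.255$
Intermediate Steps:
$\frac{-16242 + 43390}{W{\left(81,-29 \right)} - 21643} = \frac{-16242 + 43390}{\sqrt{54 + 81} - 21643} = \frac{27148}{\sqrt{135} - 21643} = \frac{27148}{3 \sqrt{15} - 21643} = \frac{27148}{-21643 + 3 \sqrt{15}}$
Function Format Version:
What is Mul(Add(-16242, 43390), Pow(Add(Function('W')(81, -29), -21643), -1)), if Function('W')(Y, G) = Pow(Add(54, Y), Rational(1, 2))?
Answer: Add(Rational(-26707462, 21291787), Mul(Rational(-3702, 21291787), Pow(15, Rational(1, 2)))) ≈ -1.2550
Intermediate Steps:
Mul(Add(-16242, 43390), Pow(Add(Function('W')(81, -29), -21643), -1)) = Mul(Add(-16242, 43390), Pow(Add(Pow(Add(54, 81), Rational(1, 2)), -21643), -1)) = Mul(27148, Pow(Add(Pow(135, Rational(1, 2)), -21643), -1)) = Mul(27148, Pow(Add(Mul(3, Pow(15, Rational(1, 2))), -21643), -1)) = Mul(27148, Pow(Add(-21643, Mul(3, Pow(15, Rational(1, 2)))), -1))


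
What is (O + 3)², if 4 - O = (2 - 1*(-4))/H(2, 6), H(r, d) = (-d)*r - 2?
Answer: 2704/49 ≈ 55.184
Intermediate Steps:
H(r, d) = -2 - d*r (H(r, d) = -d*r - 2 = -2 - d*r)
O = 31/7 (O = 4 - (2 - 1*(-4))/(-2 - 1*6*2) = 4 - (2 + 4)/(-2 - 12) = 4 - 6/(-14) = 4 - 6*(-1)/14 = 4 - 1*(-3/7) = 4 + 3/7 = 31/7 ≈ 4.4286)
(O + 3)² = (31/7 + 3)² = (52/7)² = 2704/49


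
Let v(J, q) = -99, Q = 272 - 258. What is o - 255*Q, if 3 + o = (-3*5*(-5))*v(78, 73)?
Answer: -10998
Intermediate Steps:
Q = 14
o = -7428 (o = -3 + (-3*5*(-5))*(-99) = -3 - 15*(-5)*(-99) = -3 + 75*(-99) = -3 - 7425 = -7428)
o - 255*Q = -7428 - 255*14 = -7428 - 1*3570 = -7428 - 3570 = -10998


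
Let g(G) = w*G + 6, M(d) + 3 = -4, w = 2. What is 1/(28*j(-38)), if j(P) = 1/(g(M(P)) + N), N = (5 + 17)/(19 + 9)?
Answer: -101/392 ≈ -0.25765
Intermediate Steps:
M(d) = -7 (M(d) = -3 - 4 = -7)
N = 11/14 (N = 22/28 = 22*(1/28) = 11/14 ≈ 0.78571)
g(G) = 6 + 2*G (g(G) = 2*G + 6 = 6 + 2*G)
j(P) = -14/101 (j(P) = 1/((6 + 2*(-7)) + 11/14) = 1/((6 - 14) + 11/14) = 1/(-8 + 11/14) = 1/(-101/14) = -14/101)
1/(28*j(-38)) = 1/(28*(-14/101)) = 1/(-392/101) = -101/392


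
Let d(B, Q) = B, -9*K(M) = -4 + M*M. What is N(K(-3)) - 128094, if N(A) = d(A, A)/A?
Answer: -128093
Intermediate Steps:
K(M) = 4/9 - M²/9 (K(M) = -(-4 + M*M)/9 = -(-4 + M²)/9 = 4/9 - M²/9)
N(A) = 1 (N(A) = A/A = 1)
N(K(-3)) - 128094 = 1 - 128094 = -128093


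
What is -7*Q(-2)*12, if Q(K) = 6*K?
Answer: 1008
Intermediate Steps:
-7*Q(-2)*12 = -42*(-2)*12 = -7*(-12)*12 = 84*12 = 1008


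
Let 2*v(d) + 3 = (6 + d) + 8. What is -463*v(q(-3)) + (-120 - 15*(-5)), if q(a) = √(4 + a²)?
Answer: -5183/2 - 463*√13/2 ≈ -3426.2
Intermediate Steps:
v(d) = 11/2 + d/2 (v(d) = -3/2 + ((6 + d) + 8)/2 = -3/2 + (14 + d)/2 = -3/2 + (7 + d/2) = 11/2 + d/2)
-463*v(q(-3)) + (-120 - 15*(-5)) = -463*(11/2 + √(4 + (-3)²)/2) + (-120 - 15*(-5)) = -463*(11/2 + √(4 + 9)/2) + (-120 + 75) = -463*(11/2 + √13/2) - 45 = (-5093/2 - 463*√13/2) - 45 = -5183/2 - 463*√13/2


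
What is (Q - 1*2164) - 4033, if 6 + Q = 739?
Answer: -5464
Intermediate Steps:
Q = 733 (Q = -6 + 739 = 733)
(Q - 1*2164) - 4033 = (733 - 1*2164) - 4033 = (733 - 2164) - 4033 = -1431 - 4033 = -5464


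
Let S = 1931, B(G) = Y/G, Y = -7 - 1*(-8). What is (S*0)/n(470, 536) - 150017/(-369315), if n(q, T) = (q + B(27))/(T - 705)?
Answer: 5173/12735 ≈ 0.40620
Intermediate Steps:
Y = 1 (Y = -7 + 8 = 1)
B(G) = 1/G
n(q, T) = (1/27 + q)/(-705 + T) (n(q, T) = (q + 1/27)/(T - 705) = (q + 1/27)/(-705 + T) = (1/27 + q)/(-705 + T))
(S*0)/n(470, 536) - 150017/(-369315) = (1931*0)/(((1/27 + 470)/(-705 + 536))) - 150017/(-369315) = 0/(((12691/27)/(-169))) - 150017*(-1/369315) = 0/((-1/169*12691/27)) + 5173/12735 = 0/(-12691/4563) + 5173/12735 = 0*(-4563/12691) + 5173/12735 = 0 + 5173/12735 = 5173/12735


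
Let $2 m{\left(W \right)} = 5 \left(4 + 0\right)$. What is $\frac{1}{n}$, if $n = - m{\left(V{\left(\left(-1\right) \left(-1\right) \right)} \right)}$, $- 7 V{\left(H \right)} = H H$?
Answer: $- \frac{1}{10} \approx -0.1$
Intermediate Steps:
$V{\left(H \right)} = - \frac{H^{2}}{7}$ ($V{\left(H \right)} = - \frac{H H}{7} = - \frac{H^{2}}{7}$)
$m{\left(W \right)} = 10$ ($m{\left(W \right)} = \frac{5 \left(4 + 0\right)}{2} = \frac{5 \cdot 4}{2} = \frac{1}{2} \cdot 20 = 10$)
$n = -10$ ($n = \left(-1\right) 10 = -10$)
$\frac{1}{n} = \frac{1}{-10} = - \frac{1}{10}$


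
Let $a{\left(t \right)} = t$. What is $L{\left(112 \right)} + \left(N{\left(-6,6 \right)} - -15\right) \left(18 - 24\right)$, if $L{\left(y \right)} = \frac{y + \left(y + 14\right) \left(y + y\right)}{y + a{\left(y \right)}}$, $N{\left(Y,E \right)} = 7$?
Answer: $- \frac{11}{2} \approx -5.5$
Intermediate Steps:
$L{\left(y \right)} = \frac{y + 2 y \left(14 + y\right)}{2 y}$ ($L{\left(y \right)} = \frac{y + \left(y + 14\right) \left(y + y\right)}{y + y} = \frac{y + \left(14 + y\right) 2 y}{2 y} = \left(y + 2 y \left(14 + y\right)\right) \frac{1}{2 y} = \frac{y + 2 y \left(14 + y\right)}{2 y}$)
$L{\left(112 \right)} + \left(N{\left(-6,6 \right)} - -15\right) \left(18 - 24\right) = \left(\frac{29}{2} + 112\right) + \left(7 - -15\right) \left(18 - 24\right) = \frac{253}{2} + \left(7 + 15\right) \left(-6\right) = \frac{253}{2} + 22 \left(-6\right) = \frac{253}{2} - 132 = - \frac{11}{2}$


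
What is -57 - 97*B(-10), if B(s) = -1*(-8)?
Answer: -833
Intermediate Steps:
B(s) = 8
-57 - 97*B(-10) = -57 - 97*8 = -57 - 776 = -833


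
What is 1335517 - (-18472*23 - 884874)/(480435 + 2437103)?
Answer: 1948211453438/1458769 ≈ 1.3355e+6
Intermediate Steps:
1335517 - (-18472*23 - 884874)/(480435 + 2437103) = 1335517 - (-424856 - 884874)/2917538 = 1335517 - (-1309730)/2917538 = 1335517 - 1*(-654865/1458769) = 1335517 + 654865/1458769 = 1948211453438/1458769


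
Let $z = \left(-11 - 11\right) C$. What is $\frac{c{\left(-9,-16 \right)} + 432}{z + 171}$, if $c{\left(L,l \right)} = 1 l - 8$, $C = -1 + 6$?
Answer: $\frac{408}{61} \approx 6.6885$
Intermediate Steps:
$C = 5$
$c{\left(L,l \right)} = -8 + l$ ($c{\left(L,l \right)} = l - 8 = -8 + l$)
$z = -110$ ($z = \left(-11 - 11\right) 5 = \left(-22\right) 5 = -110$)
$\frac{c{\left(-9,-16 \right)} + 432}{z + 171} = \frac{\left(-8 - 16\right) + 432}{-110 + 171} = \frac{-24 + 432}{61} = 408 \cdot \frac{1}{61} = \frac{408}{61}$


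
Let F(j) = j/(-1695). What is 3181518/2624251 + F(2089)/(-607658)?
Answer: 3276906377970919/2702926858497810 ≈ 1.2124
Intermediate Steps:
F(j) = -j/1695 (F(j) = j*(-1/1695) = -j/1695)
3181518/2624251 + F(2089)/(-607658) = 3181518/2624251 - 1/1695*2089/(-607658) = 3181518*(1/2624251) - 2089/1695*(-1/607658) = 3181518/2624251 + 2089/1029980310 = 3276906377970919/2702926858497810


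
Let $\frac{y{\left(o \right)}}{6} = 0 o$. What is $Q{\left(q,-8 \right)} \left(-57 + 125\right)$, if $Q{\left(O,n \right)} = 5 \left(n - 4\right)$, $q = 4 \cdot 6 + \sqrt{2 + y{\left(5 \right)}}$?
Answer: $-4080$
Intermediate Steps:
$y{\left(o \right)} = 0$ ($y{\left(o \right)} = 6 \cdot 0 o = 6 \cdot 0 = 0$)
$q = 24 + \sqrt{2}$ ($q = 4 \cdot 6 + \sqrt{2 + 0} = 24 + \sqrt{2} \approx 25.414$)
$Q{\left(O,n \right)} = -20 + 5 n$ ($Q{\left(O,n \right)} = 5 \left(-4 + n\right) = -20 + 5 n$)
$Q{\left(q,-8 \right)} \left(-57 + 125\right) = \left(-20 + 5 \left(-8\right)\right) \left(-57 + 125\right) = \left(-20 - 40\right) 68 = \left(-60\right) 68 = -4080$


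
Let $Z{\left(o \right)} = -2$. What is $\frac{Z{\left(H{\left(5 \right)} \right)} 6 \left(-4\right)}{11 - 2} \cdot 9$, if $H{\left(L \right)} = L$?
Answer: $48$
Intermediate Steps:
$\frac{Z{\left(H{\left(5 \right)} \right)} 6 \left(-4\right)}{11 - 2} \cdot 9 = \frac{\left(-2\right) 6 \left(-4\right)}{11 - 2} \cdot 9 = \frac{\left(-12\right) \left(-4\right)}{9} \cdot 9 = \frac{1}{9} \cdot 48 \cdot 9 = \frac{16}{3} \cdot 9 = 48$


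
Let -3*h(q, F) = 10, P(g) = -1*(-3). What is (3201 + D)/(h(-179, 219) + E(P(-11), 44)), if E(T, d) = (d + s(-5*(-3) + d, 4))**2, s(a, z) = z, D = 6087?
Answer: 13932/3451 ≈ 4.0371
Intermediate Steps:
P(g) = 3
h(q, F) = -10/3 (h(q, F) = -1/3*10 = -10/3)
E(T, d) = (4 + d)**2 (E(T, d) = (d + 4)**2 = (4 + d)**2)
(3201 + D)/(h(-179, 219) + E(P(-11), 44)) = (3201 + 6087)/(-10/3 + (4 + 44)**2) = 9288/(-10/3 + 48**2) = 9288/(-10/3 + 2304) = 9288/(6902/3) = 9288*(3/6902) = 13932/3451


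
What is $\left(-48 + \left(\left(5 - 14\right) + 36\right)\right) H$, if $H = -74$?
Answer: $1554$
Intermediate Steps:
$\left(-48 + \left(\left(5 - 14\right) + 36\right)\right) H = \left(-48 + \left(\left(5 - 14\right) + 36\right)\right) \left(-74\right) = \left(-48 + \left(-9 + 36\right)\right) \left(-74\right) = \left(-48 + 27\right) \left(-74\right) = \left(-21\right) \left(-74\right) = 1554$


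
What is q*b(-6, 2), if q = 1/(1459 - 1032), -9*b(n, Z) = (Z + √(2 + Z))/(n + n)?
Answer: 1/11529 ≈ 8.6738e-5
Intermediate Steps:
b(n, Z) = -(Z + √(2 + Z))/(18*n) (b(n, Z) = -(Z + √(2 + Z))/(9*(n + n)) = -(Z + √(2 + Z))/(9*(2*n)) = -(Z + √(2 + Z))*1/(2*n)/9 = -(Z + √(2 + Z))/(18*n))
q = 1/427 ≈ 0.0023419
q*b(-6, 2) = ((1/18)*(-1*2 - √(2 + 2))/(-6))/427 = ((1/18)*(-⅙)*(-2 - √4))/427 = ((1/18)*(-⅙)*(-2 - 1*2))/427 = ((1/18)*(-⅙)*(-2 - 2))/427 = ((1/18)*(-⅙)*(-4))/427 = (1/427)*(1/27) = 1/11529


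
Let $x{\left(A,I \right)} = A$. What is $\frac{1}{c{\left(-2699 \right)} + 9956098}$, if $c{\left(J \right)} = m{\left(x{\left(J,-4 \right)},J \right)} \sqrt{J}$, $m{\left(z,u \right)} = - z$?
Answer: $\frac{9956098}{99143548523703} - \frac{2699 i \sqrt{2699}}{99143548523703} \approx 1.0042 \cdot 10^{-7} - 1.4143 \cdot 10^{-9} i$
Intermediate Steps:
$c{\left(J \right)} = - J^{\frac{3}{2}}$ ($c{\left(J \right)} = - J \sqrt{J} = - J^{\frac{3}{2}}$)
$\frac{1}{c{\left(-2699 \right)} + 9956098} = \frac{1}{- \left(-2699\right)^{\frac{3}{2}} + 9956098} = \frac{1}{- \left(-2699\right) i \sqrt{2699} + 9956098} = \frac{1}{2699 i \sqrt{2699} + 9956098} = \frac{1}{9956098 + 2699 i \sqrt{2699}}$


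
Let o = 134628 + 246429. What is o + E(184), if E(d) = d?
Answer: 381241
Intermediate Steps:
o = 381057
o + E(184) = 381057 + 184 = 381241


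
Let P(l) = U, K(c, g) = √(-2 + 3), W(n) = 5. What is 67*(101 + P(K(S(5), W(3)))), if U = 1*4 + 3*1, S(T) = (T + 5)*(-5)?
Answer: 7236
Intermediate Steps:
S(T) = -25 - 5*T (S(T) = (5 + T)*(-5) = -25 - 5*T)
K(c, g) = 1 (K(c, g) = √1 = 1)
U = 7 (U = 4 + 3 = 7)
P(l) = 7
67*(101 + P(K(S(5), W(3)))) = 67*(101 + 7) = 67*108 = 7236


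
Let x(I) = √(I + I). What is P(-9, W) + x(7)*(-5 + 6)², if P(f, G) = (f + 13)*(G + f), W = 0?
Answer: -36 + √14 ≈ -32.258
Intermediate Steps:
x(I) = √2*√I (x(I) = √(2*I) = √2*√I)
P(f, G) = (13 + f)*(G + f)
P(-9, W) + x(7)*(-5 + 6)² = ((-9)² + 13*0 + 13*(-9) + 0*(-9)) + (√2*√7)*(-5 + 6)² = (81 + 0 - 117 + 0) + √14*1² = -36 + √14*1 = -36 + √14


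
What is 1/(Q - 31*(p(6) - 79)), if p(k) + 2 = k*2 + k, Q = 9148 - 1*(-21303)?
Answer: 1/32404 ≈ 3.0860e-5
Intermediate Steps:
Q = 30451 (Q = 9148 + 21303 = 30451)
p(k) = -2 + 3*k (p(k) = -2 + (k*2 + k) = -2 + (2*k + k) = -2 + 3*k)
1/(Q - 31*(p(6) - 79)) = 1/(30451 - 31*((-2 + 3*6) - 79)) = 1/(30451 - 31*((-2 + 18) - 79)) = 1/(30451 - 31*(16 - 79)) = 1/(30451 - 31*(-63)) = 1/(30451 + 1953) = 1/32404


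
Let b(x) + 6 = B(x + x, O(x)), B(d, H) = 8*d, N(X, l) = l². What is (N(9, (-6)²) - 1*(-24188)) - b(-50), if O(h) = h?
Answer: 26290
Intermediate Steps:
b(x) = -6 + 16*x (b(x) = -6 + 8*(x + x) = -6 + 8*(2*x) = -6 + 16*x)
(N(9, (-6)²) - 1*(-24188)) - b(-50) = (((-6)²)² - 1*(-24188)) - (-6 + 16*(-50)) = (36² + 24188) - (-6 - 800) = (1296 + 24188) - 1*(-806) = 25484 + 806 = 26290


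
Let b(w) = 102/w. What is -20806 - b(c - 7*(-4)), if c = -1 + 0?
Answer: -187288/9 ≈ -20810.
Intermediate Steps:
c = -1
-20806 - b(c - 7*(-4)) = -20806 - 102/(-1 - 7*(-4)) = -20806 - 102/(-1 + 28) = -20806 - 102/27 = -20806 - 1*34/9 = -20806 - 34/9 = -187288/9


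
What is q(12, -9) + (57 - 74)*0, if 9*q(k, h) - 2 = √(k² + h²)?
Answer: 17/9 ≈ 1.8889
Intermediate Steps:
q(k, h) = 2/9 + √(h² + k²)/9 (q(k, h) = 2/9 + √(k² + h²)/9 = 2/9 + √(h² + k²)/9)
q(12, -9) + (57 - 74)*0 = (2/9 + √((-9)² + 12²)/9) + (57 - 74)*0 = (2/9 + √(81 + 144)/9) - 17*0 = (2/9 + √225/9) + 0 = (2/9 + (⅑)*15) + 0 = (2/9 + 5/3) + 0 = 17/9 + 0 = 17/9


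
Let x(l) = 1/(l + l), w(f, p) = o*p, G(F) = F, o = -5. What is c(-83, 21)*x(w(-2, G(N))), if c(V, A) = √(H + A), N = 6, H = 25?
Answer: -√46/60 ≈ -0.11304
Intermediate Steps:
c(V, A) = √(25 + A)
w(f, p) = -5*p
x(l) = 1/(2*l)
c(-83, 21)*x(w(-2, G(N))) = √(25 + 21)*(1/(2*((-5*6)))) = √46*((½)/(-30)) = √46*((½)*(-1/30)) = √46*(-1/60) = -√46/60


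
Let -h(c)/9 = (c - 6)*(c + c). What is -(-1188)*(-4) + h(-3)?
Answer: -5238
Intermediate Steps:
h(c) = -18*c*(-6 + c) (h(c) = -9*(c - 6)*(c + c) = -9*(-6 + c)*2*c = -18*c*(-6 + c))
-(-1188)*(-4) + h(-3) = -(-1188)*(-4) + 18*(-3)*(6 - 1*(-3)) = -132*36 + 18*(-3)*(6 + 3) = -4752 + 18*(-3)*9 = -4752 - 486 = -5238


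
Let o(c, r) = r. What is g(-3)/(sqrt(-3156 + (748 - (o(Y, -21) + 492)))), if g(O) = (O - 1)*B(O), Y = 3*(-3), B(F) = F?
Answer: -12*I*sqrt(2879)/2879 ≈ -0.22365*I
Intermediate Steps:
Y = -9
g(O) = O*(-1 + O) (g(O) = (O - 1)*O = (-1 + O)*O = O*(-1 + O))
g(-3)/(sqrt(-3156 + (748 - (o(Y, -21) + 492)))) = (-3*(-1 - 3))/(sqrt(-3156 + (748 - (-21 + 492)))) = (-3*(-4))/(sqrt(-3156 + (748 - 1*471))) = 12/(sqrt(-3156 + (748 - 471))) = 12/(sqrt(-3156 + 277)) = 12/(sqrt(-2879)) = 12/((I*sqrt(2879))) = 12*(-I*sqrt(2879)/2879) = -12*I*sqrt(2879)/2879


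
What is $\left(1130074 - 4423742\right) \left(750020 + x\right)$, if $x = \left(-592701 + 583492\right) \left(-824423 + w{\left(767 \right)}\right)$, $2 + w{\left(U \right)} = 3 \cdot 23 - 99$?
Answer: $-25009335314979820$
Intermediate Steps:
$w{\left(U \right)} = -32$ ($w{\left(U \right)} = -2 + \left(3 \cdot 23 - 99\right) = -2 + \left(69 - 99\right) = -2 - 30 = -32$)
$x = 7592406095$ ($x = \left(-592701 + 583492\right) \left(-824423 - 32\right) = \left(-9209\right) \left(-824455\right) = 7592406095$)
$\left(1130074 - 4423742\right) \left(750020 + x\right) = \left(1130074 - 4423742\right) \left(750020 + 7592406095\right) = \left(-3293668\right) 7593156115 = -25009335314979820$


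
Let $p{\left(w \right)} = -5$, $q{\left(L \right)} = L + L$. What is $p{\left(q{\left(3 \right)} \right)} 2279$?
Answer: $-11395$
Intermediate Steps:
$q{\left(L \right)} = 2 L$
$p{\left(q{\left(3 \right)} \right)} 2279 = \left(-5\right) 2279 = -11395$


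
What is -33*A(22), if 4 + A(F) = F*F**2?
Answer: -351252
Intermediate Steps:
A(F) = -4 + F**3 (A(F) = -4 + F*F**2 = -4 + F**3)
-33*A(22) = -33*(-4 + 22**3) = -33*(-4 + 10648) = -33*10644 = -351252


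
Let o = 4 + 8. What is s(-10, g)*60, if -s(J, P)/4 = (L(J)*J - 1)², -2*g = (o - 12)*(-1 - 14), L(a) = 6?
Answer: -893040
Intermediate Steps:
o = 12
g = 0 (g = -(12 - 12)*(-1 - 14)/2 = -0*(-15) = -½*0 = 0)
s(J, P) = -4*(-1 + 6*J)² (s(J, P) = -4*(6*J - 1)² = -4*(-1 + 6*J)²)
s(-10, g)*60 = -4*(-1 + 6*(-10))²*60 = -4*(-1 - 60)²*60 = -4*(-61)²*60 = -4*3721*60 = -14884*60 = -893040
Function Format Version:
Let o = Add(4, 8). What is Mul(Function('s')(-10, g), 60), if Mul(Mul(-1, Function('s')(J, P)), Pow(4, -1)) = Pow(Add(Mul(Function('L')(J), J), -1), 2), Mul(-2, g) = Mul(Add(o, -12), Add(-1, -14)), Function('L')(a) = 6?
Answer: -893040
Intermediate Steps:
o = 12
g = 0 (g = Mul(Rational(-1, 2), Mul(Add(12, -12), Add(-1, -14))) = Mul(Rational(-1, 2), Mul(0, -15)) = Mul(Rational(-1, 2), 0) = 0)
Function('s')(J, P) = Mul(-4, Pow(Add(-1, Mul(6, J)), 2)) (Function('s')(J, P) = Mul(-4, Pow(Add(Mul(6, J), -1), 2)) = Mul(-4, Pow(Add(-1, Mul(6, J)), 2)))
Mul(Function('s')(-10, g), 60) = Mul(Mul(-4, Pow(Add(-1, Mul(6, -10)), 2)), 60) = Mul(Mul(-4, Pow(Add(-1, -60), 2)), 60) = Mul(Mul(-4, Pow(-61, 2)), 60) = Mul(Mul(-4, 3721), 60) = Mul(-14884, 60) = -893040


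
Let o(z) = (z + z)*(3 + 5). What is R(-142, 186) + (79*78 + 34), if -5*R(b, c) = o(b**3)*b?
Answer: -6505359356/5 ≈ -1.3011e+9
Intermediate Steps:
o(z) = 16*z (o(z) = (2*z)*8 = 16*z)
R(b, c) = -16*b**4/5 (R(b, c) = -16*b**3*b/5 = -16*b**4/5)
R(-142, 186) + (79*78 + 34) = -16/5*(-142)**4 + (79*78 + 34) = -16/5*406586896 + (6162 + 34) = -6505390336/5 + 6196 = -6505359356/5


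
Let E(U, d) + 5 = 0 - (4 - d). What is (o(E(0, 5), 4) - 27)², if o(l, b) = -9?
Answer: 1296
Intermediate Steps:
E(U, d) = -9 + d (E(U, d) = -5 + (0 - (4 - d)) = -5 + (0 + (-4 + d)) = -5 + (-4 + d) = -9 + d)
(o(E(0, 5), 4) - 27)² = (-9 - 27)² = (-36)² = 1296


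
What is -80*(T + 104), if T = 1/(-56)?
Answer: -58230/7 ≈ -8318.6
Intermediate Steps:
T = -1/56 ≈ -0.017857
-80*(T + 104) = -80*(-1/56 + 104) = -80*5823/56 = -58230/7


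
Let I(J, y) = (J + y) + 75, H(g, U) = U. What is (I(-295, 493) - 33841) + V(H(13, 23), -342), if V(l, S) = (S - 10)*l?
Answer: -41664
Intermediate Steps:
V(l, S) = l*(-10 + S) (V(l, S) = (-10 + S)*l = l*(-10 + S))
I(J, y) = 75 + J + y
(I(-295, 493) - 33841) + V(H(13, 23), -342) = ((75 - 295 + 493) - 33841) + 23*(-10 - 342) = (273 - 33841) + 23*(-352) = -33568 - 8096 = -41664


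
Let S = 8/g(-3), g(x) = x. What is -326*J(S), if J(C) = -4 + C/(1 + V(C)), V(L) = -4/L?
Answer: 24776/15 ≈ 1651.7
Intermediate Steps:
S = -8/3 (S = 8/(-3) = 8*(-1/3) = -8/3 ≈ -2.6667)
J(C) = -4 + C/(1 - 4/C)
-326*J(S) = -326*(16 - 1*(-8/3)*(4 - 1*(-8/3)))/(-4 - 8/3) = -326*(16 - 1*(-8/3)*(4 + 8/3))/(-20/3) = -(-489)*(16 - 1*(-8/3)*20/3)/10 = -(-489)*(16 + 160/9)/10 = -(-489)*304/(10*9) = -326*(-76/15) = 24776/15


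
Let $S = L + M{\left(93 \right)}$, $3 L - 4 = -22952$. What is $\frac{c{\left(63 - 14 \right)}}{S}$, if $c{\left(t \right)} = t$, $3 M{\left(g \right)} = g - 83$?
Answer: $- \frac{49}{7646} \approx -0.0064086$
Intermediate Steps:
$M{\left(g \right)} = - \frac{83}{3} + \frac{g}{3}$ ($M{\left(g \right)} = \frac{g - 83}{3} = \frac{-83 + g}{3} = - \frac{83}{3} + \frac{g}{3}$)
$L = - \frac{22948}{3}$ ($L = \frac{4}{3} + \frac{1}{3} \left(-22952\right) = \frac{4}{3} - \frac{22952}{3} = - \frac{22948}{3} \approx -7649.3$)
$S = -7646$ ($S = - \frac{22948}{3} + \left(- \frac{83}{3} + \frac{1}{3} \cdot 93\right) = - \frac{22948}{3} + \left(- \frac{83}{3} + 31\right) = - \frac{22948}{3} + \frac{10}{3} = -7646$)
$\frac{c{\left(63 - 14 \right)}}{S} = \frac{63 - 14}{-7646} = \left(63 - 14\right) \left(- \frac{1}{7646}\right) = 49 \left(- \frac{1}{7646}\right) = - \frac{49}{7646}$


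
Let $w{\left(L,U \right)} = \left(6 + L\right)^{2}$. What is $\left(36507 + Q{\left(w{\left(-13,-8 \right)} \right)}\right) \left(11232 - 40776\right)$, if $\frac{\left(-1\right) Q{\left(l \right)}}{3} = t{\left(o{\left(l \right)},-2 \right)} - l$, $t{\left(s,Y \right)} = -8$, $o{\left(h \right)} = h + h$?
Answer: $-1083614832$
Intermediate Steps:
$o{\left(h \right)} = 2 h$
$Q{\left(l \right)} = 24 + 3 l$ ($Q{\left(l \right)} = - 3 \left(-8 - l\right) = 24 + 3 l$)
$\left(36507 + Q{\left(w{\left(-13,-8 \right)} \right)}\right) \left(11232 - 40776\right) = \left(36507 + \left(24 + 3 \left(6 - 13\right)^{2}\right)\right) \left(11232 - 40776\right) = \left(36507 + \left(24 + 3 \left(-7\right)^{2}\right)\right) \left(-29544\right) = \left(36507 + \left(24 + 3 \cdot 49\right)\right) \left(-29544\right) = \left(36507 + \left(24 + 147\right)\right) \left(-29544\right) = \left(36507 + 171\right) \left(-29544\right) = 36678 \left(-29544\right) = -1083614832$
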